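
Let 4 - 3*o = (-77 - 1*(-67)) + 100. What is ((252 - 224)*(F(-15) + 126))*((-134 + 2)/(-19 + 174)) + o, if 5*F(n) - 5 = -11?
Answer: -6985562/2325 ≈ -3004.5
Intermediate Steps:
F(n) = -6/5 (F(n) = 1 + (⅕)*(-11) = 1 - 11/5 = -6/5)
o = -86/3 (o = 4/3 - ((-77 - 1*(-67)) + 100)/3 = 4/3 - ((-77 + 67) + 100)/3 = 4/3 - (-10 + 100)/3 = 4/3 - ⅓*90 = 4/3 - 30 = -86/3 ≈ -28.667)
((252 - 224)*(F(-15) + 126))*((-134 + 2)/(-19 + 174)) + o = ((252 - 224)*(-6/5 + 126))*((-134 + 2)/(-19 + 174)) - 86/3 = (28*(624/5))*(-132/155) - 86/3 = 17472*(-132*1/155)/5 - 86/3 = (17472/5)*(-132/155) - 86/3 = -2306304/775 - 86/3 = -6985562/2325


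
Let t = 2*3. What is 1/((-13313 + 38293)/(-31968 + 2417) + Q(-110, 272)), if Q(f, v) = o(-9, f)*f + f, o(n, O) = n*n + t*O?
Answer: 29551/1878827600 ≈ 1.5728e-5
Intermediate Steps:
t = 6
o(n, O) = n² + 6*O (o(n, O) = n*n + 6*O = n² + 6*O)
Q(f, v) = f + f*(81 + 6*f) (Q(f, v) = ((-9)² + 6*f)*f + f = (81 + 6*f)*f + f = f*(81 + 6*f) + f = f + f*(81 + 6*f))
1/((-13313 + 38293)/(-31968 + 2417) + Q(-110, 272)) = 1/((-13313 + 38293)/(-31968 + 2417) + 2*(-110)*(41 + 3*(-110))) = 1/(24980/(-29551) + 2*(-110)*(41 - 330)) = 1/(24980*(-1/29551) + 2*(-110)*(-289)) = 1/(-24980/29551 + 63580) = 1/(1878827600/29551) = 29551/1878827600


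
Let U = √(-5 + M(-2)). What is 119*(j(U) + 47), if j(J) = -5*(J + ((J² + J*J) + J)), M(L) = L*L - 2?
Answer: 9163 - 1190*I*√3 ≈ 9163.0 - 2061.1*I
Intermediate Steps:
M(L) = -2 + L² (M(L) = L² - 2 = -2 + L²)
U = I*√3 (U = √(-5 + (-2 + (-2)²)) = √(-5 + (-2 + 4)) = √(-5 + 2) = √(-3) = I*√3 ≈ 1.732*I)
j(J) = -10*J - 10*J² (j(J) = -5*(J + ((J² + J²) + J)) = -5*(J + (2*J² + J)) = -5*(J + (J + 2*J²)) = -5*(2*J + 2*J²) = -10*J - 10*J²)
119*(j(U) + 47) = 119*(-10*I*√3*(1 + I*√3) + 47) = 119*(47 - 10*I*√3*(1 + I*√3)) = 5593 - 1190*I*√3*(1 + I*√3)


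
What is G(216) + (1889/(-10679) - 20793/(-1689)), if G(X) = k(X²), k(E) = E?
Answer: 280581748354/6012277 ≈ 46668.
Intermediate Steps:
G(X) = X²
G(216) + (1889/(-10679) - 20793/(-1689)) = 216² + (1889/(-10679) - 20793/(-1689)) = 46656 + (1889*(-1/10679) - 20793*(-1/1689)) = 46656 + (-1889/10679 + 6931/563) = 46656 + 72952642/6012277 = 280581748354/6012277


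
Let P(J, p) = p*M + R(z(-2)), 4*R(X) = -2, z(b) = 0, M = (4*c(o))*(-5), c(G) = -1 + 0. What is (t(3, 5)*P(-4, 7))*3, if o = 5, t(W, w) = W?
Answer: 2511/2 ≈ 1255.5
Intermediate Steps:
c(G) = -1
M = 20 (M = (4*(-1))*(-5) = -4*(-5) = 20)
R(X) = -½ (R(X) = (¼)*(-2) = -½)
P(J, p) = -½ + 20*p (P(J, p) = p*20 - ½ = 20*p - ½ = -½ + 20*p)
(t(3, 5)*P(-4, 7))*3 = (3*(-½ + 20*7))*3 = (3*(-½ + 140))*3 = (3*(279/2))*3 = (837/2)*3 = 2511/2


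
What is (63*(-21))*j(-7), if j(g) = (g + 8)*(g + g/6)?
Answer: 21609/2 ≈ 10805.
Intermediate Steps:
j(g) = 7*g*(8 + g)/6 (j(g) = (8 + g)*(g + g*(⅙)) = (8 + g)*(g + g/6) = (8 + g)*(7*g/6) = 7*g*(8 + g)/6)
(63*(-21))*j(-7) = (63*(-21))*((7/6)*(-7)*(8 - 7)) = -3087*(-7)/2 = -1323*(-49/6) = 21609/2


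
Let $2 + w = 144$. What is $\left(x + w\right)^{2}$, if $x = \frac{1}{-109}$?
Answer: $\frac{239537529}{11881} \approx 20161.0$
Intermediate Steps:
$x = - \frac{1}{109} \approx -0.0091743$
$w = 142$ ($w = -2 + 144 = 142$)
$\left(x + w\right)^{2} = \left(- \frac{1}{109} + 142\right)^{2} = \left(\frac{15477}{109}\right)^{2} = \frac{239537529}{11881}$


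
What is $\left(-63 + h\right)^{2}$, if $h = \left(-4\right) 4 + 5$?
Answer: $5476$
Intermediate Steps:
$h = -11$ ($h = -16 + 5 = -11$)
$\left(-63 + h\right)^{2} = \left(-63 - 11\right)^{2} = \left(-74\right)^{2} = 5476$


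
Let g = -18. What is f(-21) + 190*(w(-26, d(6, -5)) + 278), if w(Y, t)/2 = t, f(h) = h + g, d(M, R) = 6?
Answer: 55061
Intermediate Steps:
f(h) = -18 + h (f(h) = h - 18 = -18 + h)
w(Y, t) = 2*t
f(-21) + 190*(w(-26, d(6, -5)) + 278) = (-18 - 21) + 190*(2*6 + 278) = -39 + 190*(12 + 278) = -39 + 190*290 = -39 + 55100 = 55061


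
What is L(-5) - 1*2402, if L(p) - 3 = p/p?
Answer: -2398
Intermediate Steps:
L(p) = 4 (L(p) = 3 + p/p = 3 + 1 = 4)
L(-5) - 1*2402 = 4 - 1*2402 = 4 - 2402 = -2398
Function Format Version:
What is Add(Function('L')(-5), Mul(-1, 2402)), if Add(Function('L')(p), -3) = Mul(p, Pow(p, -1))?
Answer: -2398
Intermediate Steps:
Function('L')(p) = 4 (Function('L')(p) = Add(3, Mul(p, Pow(p, -1))) = Add(3, 1) = 4)
Add(Function('L')(-5), Mul(-1, 2402)) = Add(4, Mul(-1, 2402)) = Add(4, -2402) = -2398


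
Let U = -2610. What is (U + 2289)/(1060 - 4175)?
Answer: 321/3115 ≈ 0.10305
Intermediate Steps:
(U + 2289)/(1060 - 4175) = (-2610 + 2289)/(1060 - 4175) = -321/(-3115) = -321*(-1/3115) = 321/3115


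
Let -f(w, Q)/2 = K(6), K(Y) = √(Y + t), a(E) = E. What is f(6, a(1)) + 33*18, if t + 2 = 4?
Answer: 594 - 4*√2 ≈ 588.34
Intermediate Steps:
t = 2 (t = -2 + 4 = 2)
K(Y) = √(2 + Y) (K(Y) = √(Y + 2) = √(2 + Y))
f(w, Q) = -4*√2 (f(w, Q) = -2*√(2 + 6) = -4*√2)
f(6, a(1)) + 33*18 = -4*√2 + 33*18 = -4*√2 + 594 = 594 - 4*√2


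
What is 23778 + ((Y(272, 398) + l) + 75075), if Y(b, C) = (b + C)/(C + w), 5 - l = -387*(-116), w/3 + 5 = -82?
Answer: 7394012/137 ≈ 53971.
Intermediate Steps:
w = -261 (w = -15 + 3*(-82) = -15 - 246 = -261)
l = -44887 (l = 5 - (-387)*(-116) = 5 - 1*44892 = 5 - 44892 = -44887)
Y(b, C) = (C + b)/(-261 + C) (Y(b, C) = (b + C)/(C - 261) = (C + b)/(-261 + C))
23778 + ((Y(272, 398) + l) + 75075) = 23778 + (((398 + 272)/(-261 + 398) - 44887) + 75075) = 23778 + ((670/137 - 44887) + 75075) = 23778 + (-6148849/137 + 75075) = 23778 + 4136426/137 = 7394012/137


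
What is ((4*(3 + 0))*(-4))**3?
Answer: -110592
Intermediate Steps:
((4*(3 + 0))*(-4))**3 = ((4*3)*(-4))**3 = (12*(-4))**3 = (-48)**3 = -110592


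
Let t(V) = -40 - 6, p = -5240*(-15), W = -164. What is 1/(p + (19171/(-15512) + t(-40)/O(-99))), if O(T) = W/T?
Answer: 635992/49970524777 ≈ 1.2727e-5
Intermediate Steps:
O(T) = -164/T
p = 78600
t(V) = -46
1/(p + (19171/(-15512) + t(-40)/O(-99))) = 1/(78600 + (19171/(-15512) - 46/((-164/(-99))))) = 1/(78600 + (19171*(-1/15512) - 46/((-164*(-1/99))))) = 1/(78600 + (-19171/15512 - 46/164/99)) = 1/(78600 + (-19171/15512 - 46*99/164)) = 1/(78600 + (-19171/15512 - 2277/82)) = 1/(78600 - 18446423/635992) = 1/(49970524777/635992) = 635992/49970524777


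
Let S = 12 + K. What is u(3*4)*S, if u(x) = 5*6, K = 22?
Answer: 1020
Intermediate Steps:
u(x) = 30
S = 34 (S = 12 + 22 = 34)
u(3*4)*S = 30*34 = 1020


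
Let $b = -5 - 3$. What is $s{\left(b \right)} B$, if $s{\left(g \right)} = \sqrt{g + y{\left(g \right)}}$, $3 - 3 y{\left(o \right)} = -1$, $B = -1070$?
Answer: $- \frac{2140 i \sqrt{15}}{3} \approx - 2762.7 i$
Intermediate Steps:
$b = -8$ ($b = -5 - 3 = -8$)
$y{\left(o \right)} = \frac{4}{3}$ ($y{\left(o \right)} = 1 - - \frac{1}{3} = 1 + \frac{1}{3} = \frac{4}{3}$)
$s{\left(g \right)} = \sqrt{\frac{4}{3} + g}$ ($s{\left(g \right)} = \sqrt{g + \frac{4}{3}} = \sqrt{\frac{4}{3} + g}$)
$s{\left(b \right)} B = \frac{\sqrt{12 + 9 \left(-8\right)}}{3} \left(-1070\right) = \frac{\sqrt{12 - 72}}{3} \left(-1070\right) = \frac{\sqrt{-60}}{3} \left(-1070\right) = \frac{2 i \sqrt{15}}{3} \left(-1070\right) = - \frac{2140 i \sqrt{15}}{3}$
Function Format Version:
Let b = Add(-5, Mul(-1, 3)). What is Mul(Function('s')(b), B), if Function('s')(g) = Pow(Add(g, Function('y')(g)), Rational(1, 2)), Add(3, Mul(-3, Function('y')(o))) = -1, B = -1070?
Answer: Mul(Rational(-2140, 3), I, Pow(15, Rational(1, 2))) ≈ Mul(-2762.7, I)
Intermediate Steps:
b = -8 (b = Add(-5, -3) = -8)
Function('y')(o) = Rational(4, 3) (Function('y')(o) = Add(1, Mul(Rational(-1, 3), -1)) = Add(1, Rational(1, 3)) = Rational(4, 3))
Function('s')(g) = Pow(Add(Rational(4, 3), g), Rational(1, 2)) (Function('s')(g) = Pow(Add(g, Rational(4, 3)), Rational(1, 2)) = Pow(Add(Rational(4, 3), g), Rational(1, 2)))
Mul(Function('s')(b), B) = Mul(Mul(Rational(1, 3), Pow(Add(12, Mul(9, -8)), Rational(1, 2))), -1070) = Mul(Mul(Rational(1, 3), Pow(Add(12, -72), Rational(1, 2))), -1070) = Mul(Mul(Rational(1, 3), Pow(-60, Rational(1, 2))), -1070) = Mul(Mul(Rational(1, 3), Mul(2, I, Pow(15, Rational(1, 2)))), -1070) = Mul(Mul(Rational(2, 3), I, Pow(15, Rational(1, 2))), -1070) = Mul(Rational(-2140, 3), I, Pow(15, Rational(1, 2)))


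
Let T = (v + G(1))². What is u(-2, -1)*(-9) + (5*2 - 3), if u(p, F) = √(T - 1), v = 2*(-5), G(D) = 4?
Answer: 7 - 9*√35 ≈ -46.245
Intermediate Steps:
v = -10
T = 36 (T = (-10 + 4)² = (-6)² = 36)
u(p, F) = √35 (u(p, F) = √(36 - 1) = √35)
u(-2, -1)*(-9) + (5*2 - 3) = √35*(-9) + (5*2 - 3) = -9*√35 + (10 - 3) = -9*√35 + 7 = 7 - 9*√35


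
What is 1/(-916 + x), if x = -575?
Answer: -1/1491 ≈ -0.00067069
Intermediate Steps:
1/(-916 + x) = 1/(-916 - 575) = 1/(-1491) = -1/1491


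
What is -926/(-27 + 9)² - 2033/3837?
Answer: -701959/207198 ≈ -3.3879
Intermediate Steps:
-926/(-27 + 9)² - 2033/3837 = -926/((-18)²) - 2033*1/3837 = -926/324 - 2033/3837 = -926*1/324 - 2033/3837 = -463/162 - 2033/3837 = -701959/207198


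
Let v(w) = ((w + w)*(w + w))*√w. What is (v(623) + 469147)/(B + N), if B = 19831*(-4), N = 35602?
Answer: -67021/6246 - 110894*√623/3123 ≈ -897.03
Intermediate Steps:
B = -79324
v(w) = 4*w^(5/2) (v(w) = ((2*w)*(2*w))*√w = (4*w²)*√w = 4*w^(5/2))
(v(623) + 469147)/(B + N) = (4*623^(5/2) + 469147)/(-79324 + 35602) = (4*(388129*√623) + 469147)/(-43722) = (1552516*√623 + 469147)*(-1/43722) = (469147 + 1552516*√623)*(-1/43722) = -67021/6246 - 110894*√623/3123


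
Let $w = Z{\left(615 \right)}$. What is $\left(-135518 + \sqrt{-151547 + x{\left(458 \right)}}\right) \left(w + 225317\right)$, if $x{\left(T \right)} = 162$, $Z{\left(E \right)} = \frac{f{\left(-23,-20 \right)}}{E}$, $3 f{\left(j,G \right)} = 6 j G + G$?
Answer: $- \frac{11267308160878}{369} + \frac{83142521 i \sqrt{151385}}{369} \approx -3.0535 \cdot 10^{10} + 8.7667 \cdot 10^{7} i$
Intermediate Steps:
$f{\left(j,G \right)} = \frac{G}{3} + 2 G j$ ($f{\left(j,G \right)} = \frac{6 j G + G}{3} = \frac{6 G j + G}{3} = \frac{G + 6 G j}{3} = \frac{G}{3} + 2 G j$)
$Z{\left(E \right)} = \frac{2740}{3 E}$ ($Z{\left(E \right)} = \frac{\frac{1}{3} \left(-20\right) \left(1 + 6 \left(-23\right)\right)}{E} = \frac{\frac{1}{3} \left(-20\right) \left(1 - 138\right)}{E} = \frac{\frac{1}{3} \left(-20\right) \left(-137\right)}{E} = \frac{2740}{3 E}$)
$w = \frac{548}{369}$ ($w = \frac{2740}{3 \cdot 615} = \frac{2740}{3} \cdot \frac{1}{615} = \frac{548}{369} \approx 1.4851$)
$\left(-135518 + \sqrt{-151547 + x{\left(458 \right)}}\right) \left(w + 225317\right) = \left(-135518 + \sqrt{-151547 + 162}\right) \left(\frac{548}{369} + 225317\right) = \left(-135518 + \sqrt{-151385}\right) \frac{83142521}{369} = \left(-135518 + i \sqrt{151385}\right) \frac{83142521}{369} = - \frac{11267308160878}{369} + \frac{83142521 i \sqrt{151385}}{369}$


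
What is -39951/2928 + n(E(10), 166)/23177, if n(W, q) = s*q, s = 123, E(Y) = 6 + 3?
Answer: -288720141/22620752 ≈ -12.764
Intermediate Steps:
E(Y) = 9
n(W, q) = 123*q
-39951/2928 + n(E(10), 166)/23177 = -39951/2928 + (123*166)/23177 = -39951*1/2928 + 20418*(1/23177) = -13317/976 + 20418/23177 = -288720141/22620752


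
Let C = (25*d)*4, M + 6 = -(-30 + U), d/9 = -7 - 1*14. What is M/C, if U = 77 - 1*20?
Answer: 11/6300 ≈ 0.0017460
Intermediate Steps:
U = 57 (U = 77 - 20 = 57)
d = -189 (d = 9*(-7 - 1*14) = 9*(-7 - 14) = 9*(-21) = -189)
M = -33 (M = -6 - (-30 + 57) = -6 - 1*27 = -6 - 27 = -33)
C = -18900 (C = (25*(-189))*4 = -4725*4 = -18900)
M/C = -33/(-18900) = -33*(-1/18900) = 11/6300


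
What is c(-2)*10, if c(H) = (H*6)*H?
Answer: 240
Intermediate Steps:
c(H) = 6*H**2 (c(H) = (6*H)*H = 6*H**2)
c(-2)*10 = (6*(-2)**2)*10 = (6*4)*10 = 24*10 = 240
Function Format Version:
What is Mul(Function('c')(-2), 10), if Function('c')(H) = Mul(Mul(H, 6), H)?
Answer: 240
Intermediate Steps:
Function('c')(H) = Mul(6, Pow(H, 2)) (Function('c')(H) = Mul(Mul(6, H), H) = Mul(6, Pow(H, 2)))
Mul(Function('c')(-2), 10) = Mul(Mul(6, Pow(-2, 2)), 10) = Mul(Mul(6, 4), 10) = Mul(24, 10) = 240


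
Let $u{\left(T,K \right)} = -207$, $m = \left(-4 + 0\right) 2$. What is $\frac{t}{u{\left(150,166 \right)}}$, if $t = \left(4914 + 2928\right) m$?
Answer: $\frac{20912}{69} \approx 303.07$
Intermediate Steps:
$m = -8$ ($m = \left(-4\right) 2 = -8$)
$t = -62736$ ($t = \left(4914 + 2928\right) \left(-8\right) = 7842 \left(-8\right) = -62736$)
$\frac{t}{u{\left(150,166 \right)}} = - \frac{62736}{-207} = \left(-62736\right) \left(- \frac{1}{207}\right) = \frac{20912}{69}$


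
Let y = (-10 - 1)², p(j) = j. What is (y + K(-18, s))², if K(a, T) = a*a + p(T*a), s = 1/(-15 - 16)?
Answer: 190798969/961 ≈ 1.9854e+5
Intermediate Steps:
s = -1/31 (s = 1/(-31) = -1/31 ≈ -0.032258)
K(a, T) = a² + T*a (K(a, T) = a*a + T*a = a² + T*a)
y = 121 (y = (-11)² = 121)
(y + K(-18, s))² = (121 - 18*(-1/31 - 18))² = (121 - 18*(-559/31))² = (121 + 10062/31)² = (13813/31)² = 190798969/961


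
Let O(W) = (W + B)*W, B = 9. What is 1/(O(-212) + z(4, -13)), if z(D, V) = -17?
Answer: 1/43019 ≈ 2.3246e-5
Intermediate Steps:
O(W) = W*(9 + W) (O(W) = (W + 9)*W = (9 + W)*W = W*(9 + W))
1/(O(-212) + z(4, -13)) = 1/(-212*(9 - 212) - 17) = 1/(-212*(-203) - 17) = 1/(43036 - 17) = 1/43019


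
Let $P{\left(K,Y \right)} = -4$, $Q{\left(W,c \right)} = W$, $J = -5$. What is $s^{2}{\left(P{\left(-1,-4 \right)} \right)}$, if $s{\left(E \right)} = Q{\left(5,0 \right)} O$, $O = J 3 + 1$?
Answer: $4900$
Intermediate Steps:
$O = -14$ ($O = \left(-5\right) 3 + 1 = -15 + 1 = -14$)
$s{\left(E \right)} = -70$ ($s{\left(E \right)} = 5 \left(-14\right) = -70$)
$s^{2}{\left(P{\left(-1,-4 \right)} \right)} = \left(-70\right)^{2} = 4900$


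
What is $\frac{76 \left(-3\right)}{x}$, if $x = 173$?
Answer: $- \frac{228}{173} \approx -1.3179$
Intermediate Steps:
$\frac{76 \left(-3\right)}{x} = \frac{76 \left(-3\right)}{173} = \left(-228\right) \frac{1}{173} = - \frac{228}{173}$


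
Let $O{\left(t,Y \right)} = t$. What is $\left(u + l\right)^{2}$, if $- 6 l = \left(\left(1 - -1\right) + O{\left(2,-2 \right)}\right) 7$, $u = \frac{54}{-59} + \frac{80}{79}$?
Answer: $\frac{4082187664}{195524289} \approx 20.878$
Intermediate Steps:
$u = \frac{454}{4661}$ ($u = 54 \left(- \frac{1}{59}\right) + 80 \cdot \frac{1}{79} = - \frac{54}{59} + \frac{80}{79} = \frac{454}{4661} \approx 0.097404$)
$l = - \frac{14}{3}$ ($l = - \frac{\left(\left(1 - -1\right) + 2\right) 7}{6} = - \frac{\left(\left(1 + 1\right) + 2\right) 7}{6} = - \frac{\left(2 + 2\right) 7}{6} = - \frac{4 \cdot 7}{6} = \left(- \frac{1}{6}\right) 28 = - \frac{14}{3} \approx -4.6667$)
$\left(u + l\right)^{2} = \left(\frac{454}{4661} - \frac{14}{3}\right)^{2} = \left(- \frac{63892}{13983}\right)^{2} = \frac{4082187664}{195524289}$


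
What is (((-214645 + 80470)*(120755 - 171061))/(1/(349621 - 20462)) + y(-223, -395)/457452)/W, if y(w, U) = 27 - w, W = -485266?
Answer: -508174255653735026825/110992951116 ≈ -4.5784e+9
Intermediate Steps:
(((-214645 + 80470)*(120755 - 171061))/(1/(349621 - 20462)) + y(-223, -395)/457452)/W = (((-214645 + 80470)*(120755 - 171061))/(1/(349621 - 20462)) + (27 - 1*(-223))/457452)/(-485266) = ((-134175*(-50306))/(1/329159) + (27 + 223)*(1/457452))*(-1/485266) = (6749807550/(1/329159) + 250*(1/457452))*(-1/485266) = (6749807550*329159 + 125/228726)*(-1/485266) = (2221759903350450 + 125/228726)*(-1/485266) = (508174255653735026825/228726)*(-1/485266) = -508174255653735026825/110992951116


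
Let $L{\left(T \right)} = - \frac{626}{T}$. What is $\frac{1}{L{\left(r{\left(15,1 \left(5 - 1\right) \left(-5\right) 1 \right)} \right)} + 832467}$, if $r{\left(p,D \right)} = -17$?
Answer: $\frac{17}{14152565} \approx 1.2012 \cdot 10^{-6}$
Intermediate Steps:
$\frac{1}{L{\left(r{\left(15,1 \left(5 - 1\right) \left(-5\right) 1 \right)} \right)} + 832467} = \frac{1}{- \frac{626}{-17} + 832467} = \frac{1}{\left(-626\right) \left(- \frac{1}{17}\right) + 832467} = \frac{1}{\frac{626}{17} + 832467} = \frac{1}{\frac{14152565}{17}} = \frac{17}{14152565}$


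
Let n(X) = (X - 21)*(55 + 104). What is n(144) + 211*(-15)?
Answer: 16392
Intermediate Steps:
n(X) = -3339 + 159*X (n(X) = (-21 + X)*159 = -3339 + 159*X)
n(144) + 211*(-15) = (-3339 + 159*144) + 211*(-15) = (-3339 + 22896) - 3165 = 19557 - 3165 = 16392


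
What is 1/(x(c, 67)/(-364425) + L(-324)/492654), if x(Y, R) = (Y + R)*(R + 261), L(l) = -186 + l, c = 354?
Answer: -29922572325/11369243717 ≈ -2.6319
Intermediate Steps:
x(Y, R) = (261 + R)*(R + Y) (x(Y, R) = (R + Y)*(261 + R) = (261 + R)*(R + Y))
1/(x(c, 67)/(-364425) + L(-324)/492654) = 1/((67² + 261*67 + 261*354 + 67*354)/(-364425) + (-186 - 324)/492654) = 1/((4489 + 17487 + 92394 + 23718)*(-1/364425) - 510*1/492654) = 1/(138088*(-1/364425) - 85/82109) = 1/(-138088/364425 - 85/82109) = 1/(-11369243717/29922572325) = -29922572325/11369243717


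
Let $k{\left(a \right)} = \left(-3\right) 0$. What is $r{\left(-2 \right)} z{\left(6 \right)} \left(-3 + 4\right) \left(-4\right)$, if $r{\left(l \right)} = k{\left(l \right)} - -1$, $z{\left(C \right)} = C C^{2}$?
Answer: $-864$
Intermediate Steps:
$k{\left(a \right)} = 0$
$z{\left(C \right)} = C^{3}$
$r{\left(l \right)} = 1$ ($r{\left(l \right)} = 0 - -1 = 0 + 1 = 1$)
$r{\left(-2 \right)} z{\left(6 \right)} \left(-3 + 4\right) \left(-4\right) = 1 \cdot 6^{3} \left(-3 + 4\right) \left(-4\right) = 1 \cdot 216 \cdot 1 \left(-4\right) = 216 \left(-4\right) = -864$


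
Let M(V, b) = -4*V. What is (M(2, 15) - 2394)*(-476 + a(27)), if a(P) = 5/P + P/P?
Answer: 30793640/27 ≈ 1.1405e+6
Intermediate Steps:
a(P) = 1 + 5/P (a(P) = 5/P + 1 = 1 + 5/P)
(M(2, 15) - 2394)*(-476 + a(27)) = (-4*2 - 2394)*(-476 + (5 + 27)/27) = (-8 - 2394)*(-476 + (1/27)*32) = -2402*(-476 + 32/27) = -2402*(-12820/27) = 30793640/27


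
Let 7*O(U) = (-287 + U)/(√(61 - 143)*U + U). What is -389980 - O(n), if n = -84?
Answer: (-389980*√82 + 32758373*I/84)/(√82 - I) ≈ -3.8998e+5 + 0.068848*I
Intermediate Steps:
O(U) = (-287 + U)/(7*(U + I*U*√82)) (O(U) = ((-287 + U)/(√(61 - 143)*U + U))/7 = ((-287 + U)/(√(-82)*U + U))/7 = ((-287 + U)/((I*√82)*U + U))/7 = ((-287 + U)/(I*U*√82 + U))/7 = ((-287 + U)/(U + I*U*√82))/7 = (-287 + U)/(7*(U + I*U*√82)))
-389980 - O(n) = -389980 - (-287 - 84)/(7*(-84)*(1 + I*√82)) = -389980 - (-1)*(-371)/(7*84*(1 + I*√82)) = -389980 - 53/(84*(1 + I*√82))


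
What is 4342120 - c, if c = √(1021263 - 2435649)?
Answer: 4342120 - 3*I*√157154 ≈ 4.3421e+6 - 1189.3*I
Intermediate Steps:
c = 3*I*√157154 (c = √(-1414386) = 3*I*√157154 ≈ 1189.3*I)
4342120 - c = 4342120 - 3*I*√157154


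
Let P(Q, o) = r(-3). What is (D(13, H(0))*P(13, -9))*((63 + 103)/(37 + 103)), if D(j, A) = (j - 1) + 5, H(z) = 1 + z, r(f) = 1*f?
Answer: -4233/70 ≈ -60.471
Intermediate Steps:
r(f) = f
P(Q, o) = -3
D(j, A) = 4 + j (D(j, A) = (-1 + j) + 5 = 4 + j)
(D(13, H(0))*P(13, -9))*((63 + 103)/(37 + 103)) = ((4 + 13)*(-3))*((63 + 103)/(37 + 103)) = (17*(-3))*(166/140) = -8466/140 = -51*83/70 = -4233/70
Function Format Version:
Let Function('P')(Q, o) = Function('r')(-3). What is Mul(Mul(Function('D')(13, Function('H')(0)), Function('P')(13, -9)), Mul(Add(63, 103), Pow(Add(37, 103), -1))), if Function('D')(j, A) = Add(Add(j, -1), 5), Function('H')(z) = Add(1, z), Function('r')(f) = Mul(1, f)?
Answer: Rational(-4233, 70) ≈ -60.471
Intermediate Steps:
Function('r')(f) = f
Function('P')(Q, o) = -3
Function('D')(j, A) = Add(4, j) (Function('D')(j, A) = Add(Add(-1, j), 5) = Add(4, j))
Mul(Mul(Function('D')(13, Function('H')(0)), Function('P')(13, -9)), Mul(Add(63, 103), Pow(Add(37, 103), -1))) = Mul(Mul(Add(4, 13), -3), Mul(Add(63, 103), Pow(Add(37, 103), -1))) = Mul(Mul(17, -3), Mul(166, Pow(140, -1))) = Mul(-51, Mul(166, Rational(1, 140))) = Mul(-51, Rational(83, 70)) = Rational(-4233, 70)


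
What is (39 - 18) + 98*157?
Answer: 15407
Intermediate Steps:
(39 - 18) + 98*157 = 21 + 15386 = 15407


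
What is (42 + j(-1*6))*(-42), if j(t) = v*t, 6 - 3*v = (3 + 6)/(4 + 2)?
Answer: -1386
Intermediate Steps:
v = 3/2 (v = 2 - (3 + 6)/(3*(4 + 2)) = 2 - 3/6 = 2 - ⅓*3/2 = 2 - ½ = 3/2 ≈ 1.5000)
j(t) = 3*t/2
(42 + j(-1*6))*(-42) = (42 + 3*(-1*6)/2)*(-42) = (42 + (3/2)*(-6))*(-42) = (42 - 9)*(-42) = 33*(-42) = -1386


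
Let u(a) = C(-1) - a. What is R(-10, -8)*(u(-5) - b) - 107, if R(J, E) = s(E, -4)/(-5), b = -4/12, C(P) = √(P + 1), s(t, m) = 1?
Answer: -1621/15 ≈ -108.07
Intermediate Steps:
C(P) = √(1 + P)
b = -⅓ (b = -4*1/12 = -⅓ ≈ -0.33333)
R(J, E) = -⅕ (R(J, E) = 1/(-5) = 1*(-⅕) = -⅕)
u(a) = -a (u(a) = √(1 - 1) - a = √0 - a = 0 - a = -a)
R(-10, -8)*(u(-5) - b) - 107 = -(-1*(-5) - 1*(-⅓))/5 - 107 = -(5 + ⅓)/5 - 107 = -⅕*16/3 - 107 = -16/15 - 107 = -1621/15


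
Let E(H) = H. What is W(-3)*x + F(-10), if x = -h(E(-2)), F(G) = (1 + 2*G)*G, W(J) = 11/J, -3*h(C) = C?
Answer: 1732/9 ≈ 192.44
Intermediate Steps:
h(C) = -C/3
F(G) = G*(1 + 2*G)
x = -⅔ (x = -(-1)*(-2)/3 = -1*⅔ = -⅔ ≈ -0.66667)
W(-3)*x + F(-10) = (11/(-3))*(-⅔) - 10*(1 + 2*(-10)) = (11*(-⅓))*(-⅔) - 10*(1 - 20) = -11/3*(-⅔) - 10*(-19) = 22/9 + 190 = 1732/9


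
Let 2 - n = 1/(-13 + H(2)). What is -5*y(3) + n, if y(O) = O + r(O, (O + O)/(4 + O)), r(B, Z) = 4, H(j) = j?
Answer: -362/11 ≈ -32.909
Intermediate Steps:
y(O) = 4 + O (y(O) = O + 4 = 4 + O)
n = 23/11 (n = 2 - 1/(-13 + 2) = 2 - 1/(-11) = 2 - 1*(-1/11) = 2 + 1/11 = 23/11 ≈ 2.0909)
-5*y(3) + n = -5*(4 + 3) + 23/11 = -5*7 + 23/11 = -35 + 23/11 = -362/11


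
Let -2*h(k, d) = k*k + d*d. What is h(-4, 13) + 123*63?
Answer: 15313/2 ≈ 7656.5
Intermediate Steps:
h(k, d) = -d**2/2 - k**2/2 (h(k, d) = -(k*k + d*d)/2 = -(k**2 + d**2)/2 = -(d**2 + k**2)/2 = -d**2/2 - k**2/2)
h(-4, 13) + 123*63 = (-1/2*13**2 - 1/2*(-4)**2) + 123*63 = (-1/2*169 - 1/2*16) + 7749 = (-169/2 - 8) + 7749 = -185/2 + 7749 = 15313/2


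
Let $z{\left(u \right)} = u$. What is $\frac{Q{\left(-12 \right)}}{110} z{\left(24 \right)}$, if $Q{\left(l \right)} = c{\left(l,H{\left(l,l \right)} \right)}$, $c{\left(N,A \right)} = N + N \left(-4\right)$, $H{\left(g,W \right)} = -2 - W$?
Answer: $\frac{432}{55} \approx 7.8545$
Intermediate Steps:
$c{\left(N,A \right)} = - 3 N$ ($c{\left(N,A \right)} = N - 4 N = - 3 N$)
$Q{\left(l \right)} = - 3 l$
$\frac{Q{\left(-12 \right)}}{110} z{\left(24 \right)} = \frac{\left(-3\right) \left(-12\right)}{110} \cdot 24 = 36 \cdot \frac{1}{110} \cdot 24 = \frac{18}{55} \cdot 24 = \frac{432}{55}$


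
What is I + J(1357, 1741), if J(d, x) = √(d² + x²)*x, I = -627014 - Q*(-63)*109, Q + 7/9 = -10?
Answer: -701025 + 1741*√4872530 ≈ 3.1420e+6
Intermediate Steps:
Q = -97/9 (Q = -7/9 - 10 = -97/9 ≈ -10.778)
I = -701025 (I = -627014 - (-97/9*(-63))*109 = -627014 - 679*109 = -627014 - 1*74011 = -627014 - 74011 = -701025)
J(d, x) = x*√(d² + x²)
I + J(1357, 1741) = -701025 + 1741*√(1357² + 1741²) = -701025 + 1741*√(1841449 + 3031081) = -701025 + 1741*√4872530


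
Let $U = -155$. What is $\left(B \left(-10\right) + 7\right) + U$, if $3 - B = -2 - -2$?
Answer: $-178$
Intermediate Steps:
$B = 3$ ($B = 3 - \left(-2 - -2\right) = 3 - \left(-2 + 2\right) = 3 - 0 = 3 + 0 = 3$)
$\left(B \left(-10\right) + 7\right) + U = \left(3 \left(-10\right) + 7\right) - 155 = \left(-30 + 7\right) - 155 = -23 - 155 = -178$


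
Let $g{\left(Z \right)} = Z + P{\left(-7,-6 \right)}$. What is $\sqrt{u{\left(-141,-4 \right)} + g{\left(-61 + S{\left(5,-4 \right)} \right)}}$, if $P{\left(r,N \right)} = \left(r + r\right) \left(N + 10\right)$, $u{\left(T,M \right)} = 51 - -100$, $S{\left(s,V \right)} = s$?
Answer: $\sqrt{39} \approx 6.245$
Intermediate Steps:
$u{\left(T,M \right)} = 151$ ($u{\left(T,M \right)} = 51 + 100 = 151$)
$P{\left(r,N \right)} = 2 r \left(10 + N\right)$
$g{\left(Z \right)} = -56 + Z$ ($g{\left(Z \right)} = Z + 2 \left(-7\right) \left(10 - 6\right) = Z + 2 \left(-7\right) 4 = Z - 56 = -56 + Z$)
$\sqrt{u{\left(-141,-4 \right)} + g{\left(-61 + S{\left(5,-4 \right)} \right)}} = \sqrt{151 + \left(-56 + \left(-61 + 5\right)\right)} = \sqrt{151 - 112} = \sqrt{39}$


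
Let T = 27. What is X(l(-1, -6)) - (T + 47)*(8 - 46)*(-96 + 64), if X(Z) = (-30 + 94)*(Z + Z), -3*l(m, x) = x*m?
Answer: -90240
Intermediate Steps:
l(m, x) = -m*x/3 (l(m, x) = -x*m/3 = -m*x/3)
X(Z) = 128*Z (X(Z) = 64*(2*Z) = 128*Z)
X(l(-1, -6)) - (T + 47)*(8 - 46)*(-96 + 64) = 128*(-1/3*(-1)*(-6)) - (27 + 47)*(8 - 46)*(-96 + 64) = 128*(-2) - 74*(-38)*(-32) = -256 - (-2812)*(-32) = -256 - 1*89984 = -256 - 89984 = -90240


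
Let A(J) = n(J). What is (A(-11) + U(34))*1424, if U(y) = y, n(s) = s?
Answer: 32752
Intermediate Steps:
A(J) = J
(A(-11) + U(34))*1424 = (-11 + 34)*1424 = 23*1424 = 32752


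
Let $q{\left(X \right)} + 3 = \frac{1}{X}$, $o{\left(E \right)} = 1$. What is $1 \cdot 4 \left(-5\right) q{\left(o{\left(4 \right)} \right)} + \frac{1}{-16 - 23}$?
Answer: $\frac{1559}{39} \approx 39.974$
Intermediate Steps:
$q{\left(X \right)} = -3 + \frac{1}{X}$
$1 \cdot 4 \left(-5\right) q{\left(o{\left(4 \right)} \right)} + \frac{1}{-16 - 23} = 1 \cdot 4 \left(-5\right) \left(-3 + 1^{-1}\right) + \frac{1}{-16 - 23} = 4 \left(-5\right) \left(-3 + 1\right) + \frac{1}{-39} = \left(-20\right) \left(-2\right) - \frac{1}{39} = 40 - \frac{1}{39} = \frac{1559}{39}$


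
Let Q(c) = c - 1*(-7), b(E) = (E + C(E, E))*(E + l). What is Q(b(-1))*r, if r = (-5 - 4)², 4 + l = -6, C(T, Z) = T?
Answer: 2349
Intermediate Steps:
l = -10 (l = -4 - 6 = -10)
b(E) = 2*E*(-10 + E) (b(E) = (E + E)*(E - 10) = (2*E)*(-10 + E) = 2*E*(-10 + E))
Q(c) = 7 + c (Q(c) = c + 7 = 7 + c)
r = 81 (r = (-9)² = 81)
Q(b(-1))*r = (7 + 2*(-1)*(-10 - 1))*81 = (7 + 2*(-1)*(-11))*81 = (7 + 22)*81 = 29*81 = 2349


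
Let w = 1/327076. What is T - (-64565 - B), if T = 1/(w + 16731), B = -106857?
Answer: -231434873165568/5472308557 ≈ -42292.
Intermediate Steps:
w = 1/327076 ≈ 3.0574e-6
T = 327076/5472308557 (T = 1/(1/327076 + 16731) = 1/(5472308557/327076) = 327076/5472308557 ≈ 5.9769e-5)
T - (-64565 - B) = 327076/5472308557 - (-64565 - 1*(-106857)) = 327076/5472308557 - (-64565 + 106857) = 327076/5472308557 - 1*42292 = 327076/5472308557 - 42292 = -231434873165568/5472308557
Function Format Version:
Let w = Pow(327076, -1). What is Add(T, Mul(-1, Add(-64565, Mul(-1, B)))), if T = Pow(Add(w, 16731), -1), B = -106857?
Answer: Rational(-231434873165568, 5472308557) ≈ -42292.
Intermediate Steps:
w = Rational(1, 327076) ≈ 3.0574e-6
T = Rational(327076, 5472308557) (T = Pow(Add(Rational(1, 327076), 16731), -1) = Pow(Rational(5472308557, 327076), -1) = Rational(327076, 5472308557) ≈ 5.9769e-5)
Add(T, Mul(-1, Add(-64565, Mul(-1, B)))) = Add(Rational(327076, 5472308557), Mul(-1, Add(-64565, Mul(-1, -106857)))) = Add(Rational(327076, 5472308557), Mul(-1, Add(-64565, 106857))) = Add(Rational(327076, 5472308557), Mul(-1, 42292)) = Add(Rational(327076, 5472308557), -42292) = Rational(-231434873165568, 5472308557)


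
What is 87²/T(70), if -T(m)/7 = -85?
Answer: 7569/595 ≈ 12.721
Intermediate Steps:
T(m) = 595 (T(m) = -7*(-85) = 595)
87²/T(70) = 87²/595 = 7569*(1/595) = 7569/595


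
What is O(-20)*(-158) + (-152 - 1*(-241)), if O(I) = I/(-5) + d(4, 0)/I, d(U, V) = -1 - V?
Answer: -5509/10 ≈ -550.90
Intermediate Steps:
O(I) = -1/I - I/5 (O(I) = I/(-5) + (-1 - 1*0)/I = I*(-1/5) + (-1 + 0)/I = -I/5 - 1/I = -1/I - I/5)
O(-20)*(-158) + (-152 - 1*(-241)) = (-1/(-20) - 1/5*(-20))*(-158) + (-152 - 1*(-241)) = (-1*(-1/20) + 4)*(-158) + (-152 + 241) = (1/20 + 4)*(-158) + 89 = (81/20)*(-158) + 89 = -6399/10 + 89 = -5509/10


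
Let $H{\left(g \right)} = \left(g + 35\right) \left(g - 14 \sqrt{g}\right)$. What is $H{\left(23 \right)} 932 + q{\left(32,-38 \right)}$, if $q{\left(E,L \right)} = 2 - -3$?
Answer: $1243293 - 756784 \sqrt{23} \approx -2.3861 \cdot 10^{6}$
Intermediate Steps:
$q{\left(E,L \right)} = 5$ ($q{\left(E,L \right)} = 2 + 3 = 5$)
$H{\left(g \right)} = \left(35 + g\right) \left(g - 14 \sqrt{g}\right)$
$H{\left(23 \right)} 932 + q{\left(32,-38 \right)} = \left(23^{2} - 490 \sqrt{23} - 14 \cdot 23^{\frac{3}{2}} + 35 \cdot 23\right) 932 + 5 = \left(529 - 490 \sqrt{23} - 14 \cdot 23 \sqrt{23} + 805\right) 932 + 5 = \left(529 - 490 \sqrt{23} - 322 \sqrt{23} + 805\right) 932 + 5 = \left(1334 - 812 \sqrt{23}\right) 932 + 5 = \left(1243288 - 756784 \sqrt{23}\right) + 5 = 1243293 - 756784 \sqrt{23}$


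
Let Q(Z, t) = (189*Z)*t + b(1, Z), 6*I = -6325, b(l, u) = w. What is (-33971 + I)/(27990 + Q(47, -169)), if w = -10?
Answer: 210151/8839482 ≈ 0.023774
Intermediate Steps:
b(l, u) = -10
I = -6325/6 (I = (⅙)*(-6325) = -6325/6 ≈ -1054.2)
Q(Z, t) = -10 + 189*Z*t (Q(Z, t) = (189*Z)*t - 10 = 189*Z*t - 10 = -10 + 189*Z*t)
(-33971 + I)/(27990 + Q(47, -169)) = (-33971 - 6325/6)/(27990 + (-10 + 189*47*(-169))) = -210151/(6*(27990 + (-10 - 1501227))) = -210151/(6*(27990 - 1501237)) = -210151/6/(-1473247) = -210151/6*(-1/1473247) = 210151/8839482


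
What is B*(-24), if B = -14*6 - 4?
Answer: 2112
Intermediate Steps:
B = -88 (B = -84 - 4 = -88)
B*(-24) = -88*(-24) = 2112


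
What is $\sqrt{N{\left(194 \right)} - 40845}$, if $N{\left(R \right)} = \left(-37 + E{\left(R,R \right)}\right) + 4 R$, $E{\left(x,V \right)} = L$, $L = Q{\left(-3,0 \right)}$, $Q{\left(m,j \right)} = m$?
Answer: $i \sqrt{40109} \approx 200.27 i$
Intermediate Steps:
$L = -3$
$E{\left(x,V \right)} = -3$
$N{\left(R \right)} = -40 + 4 R$ ($N{\left(R \right)} = \left(-37 - 3\right) + 4 R = -40 + 4 R$)
$\sqrt{N{\left(194 \right)} - 40845} = \sqrt{\left(-40 + 4 \cdot 194\right) - 40845} = \sqrt{\left(-40 + 776\right) - 40845} = \sqrt{736 - 40845} = \sqrt{-40109} = i \sqrt{40109}$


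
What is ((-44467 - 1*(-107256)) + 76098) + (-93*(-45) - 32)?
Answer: 143040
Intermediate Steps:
((-44467 - 1*(-107256)) + 76098) + (-93*(-45) - 32) = ((-44467 + 107256) + 76098) + (4185 - 32) = (62789 + 76098) + 4153 = 138887 + 4153 = 143040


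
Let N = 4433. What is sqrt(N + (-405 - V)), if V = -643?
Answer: 3*sqrt(519) ≈ 68.345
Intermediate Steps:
sqrt(N + (-405 - V)) = sqrt(4433 + (-405 - 1*(-643))) = sqrt(4433 + (-405 + 643)) = sqrt(4433 + 238) = sqrt(4671) = 3*sqrt(519)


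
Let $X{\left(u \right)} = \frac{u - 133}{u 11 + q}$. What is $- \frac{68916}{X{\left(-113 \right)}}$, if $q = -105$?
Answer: $- \frac{15483128}{41} \approx -3.7764 \cdot 10^{5}$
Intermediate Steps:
$X{\left(u \right)} = \frac{-133 + u}{-105 + 11 u}$ ($X{\left(u \right)} = \frac{u - 133}{u 11 - 105} = \frac{-133 + u}{11 u - 105} = \frac{-133 + u}{-105 + 11 u}$)
$- \frac{68916}{X{\left(-113 \right)}} = - \frac{68916}{\frac{1}{-105 + 11 \left(-113\right)} \left(-133 - 113\right)} = - \frac{68916}{\frac{1}{-105 - 1243} \left(-246\right)} = - \frac{68916}{\frac{1}{-1348} \left(-246\right)} = - \frac{68916}{\left(- \frac{1}{1348}\right) \left(-246\right)} = - \frac{68916}{\frac{123}{674}} = \left(-68916\right) \frac{674}{123} = - \frac{15483128}{41}$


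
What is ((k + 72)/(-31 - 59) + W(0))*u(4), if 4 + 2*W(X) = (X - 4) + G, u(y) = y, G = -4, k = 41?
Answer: -1306/45 ≈ -29.022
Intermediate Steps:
W(X) = -6 + X/2 (W(X) = -2 + ((X - 4) - 4)/2 = -2 + ((-4 + X) - 4)/2 = -2 + (-8 + X)/2 = -2 + (-4 + X/2) = -6 + X/2)
((k + 72)/(-31 - 59) + W(0))*u(4) = ((41 + 72)/(-31 - 59) + (-6 + (1/2)*0))*4 = (113/(-90) + (-6 + 0))*4 = (113*(-1/90) - 6)*4 = (-113/90 - 6)*4 = -653/90*4 = -1306/45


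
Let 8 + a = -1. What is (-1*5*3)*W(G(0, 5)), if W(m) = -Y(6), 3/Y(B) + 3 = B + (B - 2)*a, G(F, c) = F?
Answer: -15/11 ≈ -1.3636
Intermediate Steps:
a = -9 (a = -8 - 1 = -9)
Y(B) = 3/(15 - 8*B) (Y(B) = 3/(-3 + (B + (B - 2)*(-9))) = 3/(-3 + (B + (-2 + B)*(-9))) = 3/(-3 + (B + (18 - 9*B))) = 3/(-3 + (18 - 8*B)) = 3/(15 - 8*B))
W(m) = 1/11 (W(m) = -3/(15 - 8*6) = -3/(15 - 48) = -3/(-33) = -3*(-1)/33 = -1*(-1/11) = 1/11)
(-1*5*3)*W(G(0, 5)) = (-1*5*3)*(1/11) = -5*3*(1/11) = -15*1/11 = -15/11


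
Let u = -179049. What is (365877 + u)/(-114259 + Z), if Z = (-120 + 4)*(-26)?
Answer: -62276/37081 ≈ -1.6795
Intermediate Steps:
Z = 3016 (Z = -116*(-26) = 3016)
(365877 + u)/(-114259 + Z) = (365877 - 179049)/(-114259 + 3016) = 186828/(-111243) = 186828*(-1/111243) = -62276/37081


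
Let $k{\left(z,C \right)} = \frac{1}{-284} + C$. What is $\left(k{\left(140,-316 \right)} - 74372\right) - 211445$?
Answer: $- \frac{81261773}{284} \approx -2.8613 \cdot 10^{5}$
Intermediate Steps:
$k{\left(z,C \right)} = - \frac{1}{284} + C$
$\left(k{\left(140,-316 \right)} - 74372\right) - 211445 = \left(\left(- \frac{1}{284} - 316\right) - 74372\right) - 211445 = \left(- \frac{89745}{284} - 74372\right) - 211445 = - \frac{21211393}{284} - 211445 = - \frac{81261773}{284}$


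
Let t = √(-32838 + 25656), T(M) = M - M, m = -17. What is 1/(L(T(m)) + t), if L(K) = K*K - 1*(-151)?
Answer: 151/29983 - 3*I*√798/29983 ≈ 0.0050362 - 0.0028265*I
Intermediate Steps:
T(M) = 0
t = 3*I*√798 (t = √(-7182) = 3*I*√798 ≈ 84.747*I)
L(K) = 151 + K² (L(K) = K² + 151 = 151 + K²)
1/(L(T(m)) + t) = 1/((151 + 0²) + 3*I*√798) = 1/((151 + 0) + 3*I*√798) = 1/(151 + 3*I*√798)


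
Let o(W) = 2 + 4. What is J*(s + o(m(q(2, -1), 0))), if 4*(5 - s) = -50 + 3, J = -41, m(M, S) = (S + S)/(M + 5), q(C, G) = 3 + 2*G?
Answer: -3731/4 ≈ -932.75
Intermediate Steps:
m(M, S) = 2*S/(5 + M) (m(M, S) = (2*S)/(5 + M) = 2*S/(5 + M))
o(W) = 6
s = 67/4 (s = 5 - (-50 + 3)/4 = 5 - ¼*(-47) = 5 + 47/4 = 67/4 ≈ 16.750)
J*(s + o(m(q(2, -1), 0))) = -41*(67/4 + 6) = -41*91/4 = -3731/4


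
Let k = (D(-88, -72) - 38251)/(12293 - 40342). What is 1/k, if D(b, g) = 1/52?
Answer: 1458548/1989051 ≈ 0.73329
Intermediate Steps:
D(b, g) = 1/52
k = 1989051/1458548 (k = (1/52 - 38251)/(12293 - 40342) = -1989051/52/(-28049) = -1989051/52*(-1/28049) = 1989051/1458548 ≈ 1.3637)
1/k = 1/(1989051/1458548) = 1458548/1989051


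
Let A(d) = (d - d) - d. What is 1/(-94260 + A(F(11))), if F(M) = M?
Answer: -1/94271 ≈ -1.0608e-5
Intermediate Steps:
A(d) = -d (A(d) = 0 - d = -d)
1/(-94260 + A(F(11))) = 1/(-94260 - 1*11) = 1/(-94260 - 11) = 1/(-94271) = -1/94271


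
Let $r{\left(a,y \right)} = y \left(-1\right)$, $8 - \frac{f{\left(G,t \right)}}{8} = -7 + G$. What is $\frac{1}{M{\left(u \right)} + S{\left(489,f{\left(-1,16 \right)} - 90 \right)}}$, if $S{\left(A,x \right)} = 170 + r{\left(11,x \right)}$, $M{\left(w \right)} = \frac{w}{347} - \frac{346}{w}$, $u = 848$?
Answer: $\frac{147128}{19720417} \approx 0.0074607$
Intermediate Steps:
$f{\left(G,t \right)} = 120 - 8 G$ ($f{\left(G,t \right)} = 64 - 8 \left(-7 + G\right) = 64 - \left(-56 + 8 G\right) = 120 - 8 G$)
$M{\left(w \right)} = - \frac{346}{w} + \frac{w}{347}$ ($M{\left(w \right)} = w \frac{1}{347} - \frac{346}{w} = \frac{w}{347} - \frac{346}{w} = - \frac{346}{w} + \frac{w}{347}$)
$r{\left(a,y \right)} = - y$
$S{\left(A,x \right)} = 170 - x$
$\frac{1}{M{\left(u \right)} + S{\left(489,f{\left(-1,16 \right)} - 90 \right)}} = \frac{1}{\left(- \frac{346}{848} + \frac{1}{347} \cdot 848\right) - \left(-50 - 90 + 8\right)} = \frac{1}{\left(\left(-346\right) \frac{1}{848} + \frac{848}{347}\right) + \left(170 - \left(\left(120 + 8\right) - 90\right)\right)} = \frac{1}{\left(- \frac{173}{424} + \frac{848}{347}\right) + \left(170 - \left(128 - 90\right)\right)} = \frac{1}{\frac{299521}{147128} + \left(170 - 38\right)} = \frac{1}{\frac{299521}{147128} + 132} = \frac{1}{\frac{19720417}{147128}} = \frac{147128}{19720417}$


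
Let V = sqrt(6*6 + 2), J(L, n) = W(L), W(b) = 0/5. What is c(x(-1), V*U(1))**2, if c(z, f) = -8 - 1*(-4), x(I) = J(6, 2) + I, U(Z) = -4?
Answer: 16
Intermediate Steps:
W(b) = 0 (W(b) = 0*(1/5) = 0)
J(L, n) = 0
x(I) = I (x(I) = 0 + I = I)
V = sqrt(38) (V = sqrt(36 + 2) = sqrt(38) ≈ 6.1644)
c(z, f) = -4 (c(z, f) = -8 + 4 = -4)
c(x(-1), V*U(1))**2 = (-4)**2 = 16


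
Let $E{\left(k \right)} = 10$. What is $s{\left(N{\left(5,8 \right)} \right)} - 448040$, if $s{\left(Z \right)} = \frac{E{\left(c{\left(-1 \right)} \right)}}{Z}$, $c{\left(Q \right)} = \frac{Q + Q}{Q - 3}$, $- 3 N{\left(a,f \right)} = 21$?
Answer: $- \frac{3136290}{7} \approx -4.4804 \cdot 10^{5}$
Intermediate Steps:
$N{\left(a,f \right)} = -7$ ($N{\left(a,f \right)} = \left(- \frac{1}{3}\right) 21 = -7$)
$c{\left(Q \right)} = \frac{2 Q}{-3 + Q}$
$s{\left(Z \right)} = \frac{10}{Z}$
$s{\left(N{\left(5,8 \right)} \right)} - 448040 = \frac{10}{-7} - 448040 = 10 \left(- \frac{1}{7}\right) - 448040 = - \frac{10}{7} - 448040 = - \frac{3136290}{7}$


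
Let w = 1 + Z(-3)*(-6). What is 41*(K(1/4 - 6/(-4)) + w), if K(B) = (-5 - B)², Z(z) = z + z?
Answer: 54161/16 ≈ 3385.1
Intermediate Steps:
Z(z) = 2*z
w = 37 (w = 1 + (2*(-3))*(-6) = 1 - 6*(-6) = 1 + 36 = 37)
41*(K(1/4 - 6/(-4)) + w) = 41*((5 + (1/4 - 6/(-4)))² + 37) = 41*((5 + (1*(¼) - 6*(-¼)))² + 37) = 41*((5 + (¼ + 3/2))² + 37) = 41*((5 + 7/4)² + 37) = 41*((27/4)² + 37) = 41*(729/16 + 37) = 41*(1321/16) = 54161/16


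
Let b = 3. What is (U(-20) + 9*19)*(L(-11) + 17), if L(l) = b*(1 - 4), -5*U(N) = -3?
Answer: 6864/5 ≈ 1372.8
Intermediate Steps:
U(N) = ⅗ (U(N) = -⅕*(-3) = ⅗)
L(l) = -9 (L(l) = 3*(1 - 4) = 3*(-3) = -9)
(U(-20) + 9*19)*(L(-11) + 17) = (⅗ + 9*19)*(-9 + 17) = (⅗ + 171)*8 = (858/5)*8 = 6864/5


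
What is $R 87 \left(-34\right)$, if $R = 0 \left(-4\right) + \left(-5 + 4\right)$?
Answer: $2958$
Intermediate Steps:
$R = -1$ ($R = 0 - 1 = -1$)
$R 87 \left(-34\right) = \left(-1\right) 87 \left(-34\right) = \left(-87\right) \left(-34\right) = 2958$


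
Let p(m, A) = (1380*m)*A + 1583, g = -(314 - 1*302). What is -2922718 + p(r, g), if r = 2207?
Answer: -39469055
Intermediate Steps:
g = -12 (g = -(314 - 302) = -1*12 = -12)
p(m, A) = 1583 + 1380*A*m (p(m, A) = 1380*A*m + 1583 = 1583 + 1380*A*m)
-2922718 + p(r, g) = -2922718 + (1583 + 1380*(-12)*2207) = -2922718 + (1583 - 36547920) = -2922718 - 36546337 = -39469055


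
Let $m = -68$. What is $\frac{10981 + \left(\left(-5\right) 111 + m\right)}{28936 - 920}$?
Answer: $\frac{5179}{14008} \approx 0.36972$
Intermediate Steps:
$\frac{10981 + \left(\left(-5\right) 111 + m\right)}{28936 - 920} = \frac{10981 - 623}{28936 - 920} = \frac{10981 - 623}{28016} = \left(10981 - 623\right) \frac{1}{28016} = 10358 \cdot \frac{1}{28016} = \frac{5179}{14008}$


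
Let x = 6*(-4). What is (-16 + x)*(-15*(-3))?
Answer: -1800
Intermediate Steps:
x = -24
(-16 + x)*(-15*(-3)) = (-16 - 24)*(-15*(-3)) = -40*45 = -1800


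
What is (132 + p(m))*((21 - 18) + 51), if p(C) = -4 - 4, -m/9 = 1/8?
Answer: 6696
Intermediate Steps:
m = -9/8 ≈ -1.1250
p(C) = -8
(132 + p(m))*((21 - 18) + 51) = (132 - 8)*((21 - 18) + 51) = 124*(3 + 51) = 124*54 = 6696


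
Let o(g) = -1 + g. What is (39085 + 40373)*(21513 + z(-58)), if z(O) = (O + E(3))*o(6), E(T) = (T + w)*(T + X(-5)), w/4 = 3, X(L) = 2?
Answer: 1716133884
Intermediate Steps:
w = 12 (w = 4*3 = 12)
E(T) = (2 + T)*(12 + T) (E(T) = (T + 12)*(T + 2) = (12 + T)*(2 + T) = (2 + T)*(12 + T))
z(O) = 375 + 5*O (z(O) = (O + (24 + 3**2 + 14*3))*(-1 + 6) = (O + (24 + 9 + 42))*5 = (O + 75)*5 = (75 + O)*5 = 375 + 5*O)
(39085 + 40373)*(21513 + z(-58)) = (39085 + 40373)*(21513 + (375 + 5*(-58))) = 79458*(21513 + (375 - 290)) = 79458*(21513 + 85) = 79458*21598 = 1716133884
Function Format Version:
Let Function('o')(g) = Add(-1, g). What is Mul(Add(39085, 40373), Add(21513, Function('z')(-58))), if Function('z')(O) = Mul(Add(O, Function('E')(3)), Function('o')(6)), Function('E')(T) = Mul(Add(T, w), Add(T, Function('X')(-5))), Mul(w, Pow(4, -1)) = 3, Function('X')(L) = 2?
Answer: 1716133884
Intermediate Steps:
w = 12 (w = Mul(4, 3) = 12)
Function('E')(T) = Mul(Add(2, T), Add(12, T)) (Function('E')(T) = Mul(Add(T, 12), Add(T, 2)) = Mul(Add(12, T), Add(2, T)) = Mul(Add(2, T), Add(12, T)))
Function('z')(O) = Add(375, Mul(5, O)) (Function('z')(O) = Mul(Add(O, Add(24, Pow(3, 2), Mul(14, 3))), Add(-1, 6)) = Mul(Add(O, Add(24, 9, 42)), 5) = Mul(Add(O, 75), 5) = Mul(Add(75, O), 5) = Add(375, Mul(5, O)))
Mul(Add(39085, 40373), Add(21513, Function('z')(-58))) = Mul(Add(39085, 40373), Add(21513, Add(375, Mul(5, -58)))) = Mul(79458, Add(21513, Add(375, -290))) = Mul(79458, Add(21513, 85)) = Mul(79458, 21598) = 1716133884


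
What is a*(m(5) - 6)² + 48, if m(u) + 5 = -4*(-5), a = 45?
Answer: 3693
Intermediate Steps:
m(u) = 15 (m(u) = -5 - 4*(-5) = -5 + 20 = 15)
a*(m(5) - 6)² + 48 = 45*(15 - 6)² + 48 = 45*9² + 48 = 45*81 + 48 = 3645 + 48 = 3693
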